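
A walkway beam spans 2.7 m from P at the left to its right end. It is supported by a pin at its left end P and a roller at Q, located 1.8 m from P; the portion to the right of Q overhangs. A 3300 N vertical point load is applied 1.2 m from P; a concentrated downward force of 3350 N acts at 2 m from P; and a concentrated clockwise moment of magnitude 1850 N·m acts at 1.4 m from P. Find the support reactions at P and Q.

Taking moments about P: Q_y·1.8 − 3300·1.2 − 3350·2 − 1850 = 0 → Q_y = 12510/1.8 = 6950 N.
ΣF_y = 0: P_y + 6950 − 3300 − 3350 = 0 → P_y = -300.0 N.
ΣF_x = 0: no horizontal applied forces, so P_x = 0.

P_x = 0, P_y = -300.0 N, Q_y = 6950 N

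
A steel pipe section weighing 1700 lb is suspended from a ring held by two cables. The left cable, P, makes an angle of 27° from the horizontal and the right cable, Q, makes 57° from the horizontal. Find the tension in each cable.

T_P = 931.0 lb, T_Q = 1523 lb

ΣF_x = 0: −T_P·cos27° + T_Q·cos57° = 0 → T_Q = 1.63596·T_P.
ΣF_y = 0: T_P·sin27° + T_Q·sin57° = 1700.
Substitute: T_P·(0.45399 + 1.63596·0.838671) = 1700 → T_P = 930.985 ≈ 931.0 lb.
Then T_Q = 1.63596 × 930.985 = 1523 lb.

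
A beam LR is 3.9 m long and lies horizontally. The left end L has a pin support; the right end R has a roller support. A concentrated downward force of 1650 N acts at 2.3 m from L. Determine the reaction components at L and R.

Taking moments about L: R_y·3.9 − 1650·2.3 = 0 → R_y = 3795/3.9 = 973.077 ≈ 973.1 N.
ΣF_y = 0: L_y + 973.077 − 1650 = 0 → L_y = 676.9 N.
ΣF_x = 0: no horizontal applied forces, so L_x = 0.

L_x = 0, L_y = 676.9 N, R_y = 973.1 N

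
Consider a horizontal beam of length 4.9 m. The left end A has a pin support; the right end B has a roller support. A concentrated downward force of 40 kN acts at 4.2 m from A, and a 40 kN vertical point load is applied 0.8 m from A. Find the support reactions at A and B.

ΣM about A: B_y·4.9 − 40·4.2 − 40·0.8 = 0 → B_y = 200/4.9 = 40.8163 ≈ 40.82 kN.
ΣF_y = 0: A_y + 40.8163 − 40 − 40 = 0 → A_y = 39.18 kN.
ΣF_x = 0: no horizontal applied forces, so A_x = 0.

A_x = 0, A_y = 39.18 kN, B_y = 40.82 kN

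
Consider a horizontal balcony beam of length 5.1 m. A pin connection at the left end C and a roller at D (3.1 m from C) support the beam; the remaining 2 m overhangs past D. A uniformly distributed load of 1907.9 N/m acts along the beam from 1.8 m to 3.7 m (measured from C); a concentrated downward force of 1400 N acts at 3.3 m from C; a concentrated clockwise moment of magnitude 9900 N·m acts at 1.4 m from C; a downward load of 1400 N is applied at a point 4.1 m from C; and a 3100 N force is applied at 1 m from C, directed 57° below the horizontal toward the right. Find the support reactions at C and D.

C_x = -1688 N, C_y = -1565 N, D_y = 10590 N

Resultant of the distributed load: 1907.9 × 1.9 = 3625.01 N at 2.75 m from C.
Taking moments about C: D_y·3.1 − (1907.9·1.9)·2.75 − 1400·3.3 − 9900 − 1400·4.1 − 3100·sin57°·1 = 0 → D_y = 32828.7/3.1 = 10589.9 ≈ 10590 N.
ΣF_y = 0: C_y + 10589.9 − 1907.9·1.9 − 1400 − 1400 − 3100·sin57° = 0 → C_y = -1565 N.
ΣF_x = 0: C_x + 3100·cos57° = 0 → C_x = -1688 N.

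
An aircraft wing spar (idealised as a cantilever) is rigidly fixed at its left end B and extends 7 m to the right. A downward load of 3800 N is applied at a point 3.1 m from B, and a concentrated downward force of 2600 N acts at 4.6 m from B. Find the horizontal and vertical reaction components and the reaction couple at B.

ΣF_x = 0: B_x = 0.
ΣF_y = 0: B_y − 3800 − 2600 = 0 → B_y = 6400 N.
ΣM about B: M_B − 3800·3.1 − 2600·4.6 = 0 → M_B = 23740 N·m.

B_x = 0, B_y = 6400 N, M_B = 23740 N·m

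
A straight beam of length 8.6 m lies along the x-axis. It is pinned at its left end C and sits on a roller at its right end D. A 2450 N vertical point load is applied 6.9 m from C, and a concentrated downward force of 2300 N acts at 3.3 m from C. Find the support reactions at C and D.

Moments about C: D_y·8.6 − 2450·6.9 − 2300·3.3 = 0 → D_y = 24495/8.6 = 2848.26 ≈ 2848 N.
ΣF_y = 0: C_y + 2848.26 − 2450 − 2300 = 0 → C_y = 1902 N.
ΣF_x = 0: no horizontal applied forces, so C_x = 0.

C_x = 0, C_y = 1902 N, D_y = 2848 N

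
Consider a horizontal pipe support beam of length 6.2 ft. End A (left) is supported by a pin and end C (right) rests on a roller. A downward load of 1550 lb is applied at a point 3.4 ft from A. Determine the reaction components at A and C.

Moments about A: C_y·6.2 − 1550·3.4 = 0 → C_y = 5270/6.2 = 850.0 lb.
ΣF_y = 0: A_y + 850 − 1550 = 0 → A_y = 700.0 lb.
ΣF_x = 0: no horizontal applied forces, so A_x = 0.

A_x = 0, A_y = 700.0 lb, C_y = 850.0 lb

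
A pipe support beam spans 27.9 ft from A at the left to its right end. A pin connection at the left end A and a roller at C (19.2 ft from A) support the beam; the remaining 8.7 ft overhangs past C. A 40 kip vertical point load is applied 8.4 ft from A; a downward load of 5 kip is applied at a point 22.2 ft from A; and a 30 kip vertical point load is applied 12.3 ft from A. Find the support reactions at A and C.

A_x = 0, A_y = 32.50 kip, C_y = 42.50 kip

Taking moments about A: C_y·19.2 − 40·8.4 − 5·22.2 − 30·12.3 = 0 → C_y = 816/19.2 = 42.50 kip.
ΣF_y = 0: A_y + 42.5 − 40 − 5 − 30 = 0 → A_y = 32.50 kip.
ΣF_x = 0: no horizontal applied forces, so A_x = 0.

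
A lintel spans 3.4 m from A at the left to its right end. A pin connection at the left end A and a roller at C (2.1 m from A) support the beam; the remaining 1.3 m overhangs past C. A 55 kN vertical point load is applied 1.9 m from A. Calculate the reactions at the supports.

Moments about A: C_y·2.1 − 55·1.9 = 0 → C_y = 104.5/2.1 = 49.7619 ≈ 49.76 kN.
ΣF_y = 0: A_y + 49.7619 − 55 = 0 → A_y = 5.238 kN.
ΣF_x = 0: no horizontal applied forces, so A_x = 0.

A_x = 0, A_y = 5.238 kN, C_y = 49.76 kN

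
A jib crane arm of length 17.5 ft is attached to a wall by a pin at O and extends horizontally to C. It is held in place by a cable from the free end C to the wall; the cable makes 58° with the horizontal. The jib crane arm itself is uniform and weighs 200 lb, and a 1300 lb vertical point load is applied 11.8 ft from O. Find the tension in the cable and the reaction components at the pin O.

T = 1152 lb, O_x = 610.2 lb, O_y = 523.4 lb

ΣM about O: T·sin58°·17.5 − 200·8.75 − 1300·11.8 = 0 → T = 17090/(17.5·0.848048) = 1151.55 ≈ 1152 lb.
ΣF_x = 0: O_x − T·cos58° = 0 → O_x = 1151.55 × 0.529919 = 610.2 lb.
ΣF_y = 0: O_y + T·sin58° − 200 − 1300 = 0 → O_y = 1500 − 1151.55 × 0.848048 = 523.4 lb.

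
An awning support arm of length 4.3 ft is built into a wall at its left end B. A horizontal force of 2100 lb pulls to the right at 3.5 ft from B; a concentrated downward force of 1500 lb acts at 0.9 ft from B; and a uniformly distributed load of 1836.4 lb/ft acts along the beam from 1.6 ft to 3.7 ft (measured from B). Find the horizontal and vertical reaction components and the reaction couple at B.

B_x = -2100 lb, B_y = 5356 lb, M_B = 11570 lb·ft

Resultant of the distributed load: 1836.4 × 2.1 = 3856.44 lb at 2.65 ft from B.
ΣF_x = 0: B_x + 2100 = 0 → B_x = -2100 lb.
ΣF_y = 0: B_y − 1500 − 1836.4·2.1 = 0 → B_y = 5356 lb.
ΣM about B: M_B − 1500·0.9 − (1836.4·2.1)·2.65 = 0 → M_B = 11570 lb·ft.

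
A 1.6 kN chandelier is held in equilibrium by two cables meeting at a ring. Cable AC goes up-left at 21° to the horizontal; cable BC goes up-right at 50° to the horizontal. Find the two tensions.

ΣF_x = 0: −T_AC·cos21° + T_BC·cos50° = 0 → T_BC = 1.45239·T_AC.
ΣF_y = 0: T_AC·sin21° + T_BC·sin50° = 1.6.
Substitute: T_AC·(0.358368 + 1.45239·0.766044) = 1.6 → T_AC = 1.08772 ≈ 1.088 kN.
Then T_BC = 1.45239 × 1.08772 = 1.580 kN.

T_AC = 1.088 kN, T_BC = 1.580 kN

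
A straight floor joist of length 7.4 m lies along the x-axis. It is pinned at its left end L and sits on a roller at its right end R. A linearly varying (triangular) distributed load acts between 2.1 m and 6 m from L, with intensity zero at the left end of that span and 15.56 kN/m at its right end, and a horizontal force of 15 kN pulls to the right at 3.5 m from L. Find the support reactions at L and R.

L_x = -15.00 kN, L_y = 11.07 kN, R_y = 19.27 kN

Resultant of the triangular load: ½ × 15.56 × 3.9 = 30.342 kN, acting at 4.7 m from L (one-third of the span from the peak).
ΣM about L: R_y·7.4 − (½·15.56·3.9)·4.7 = 0 → R_y = 142.6074/7.4 = 19.2713 ≈ 19.27 kN.
ΣF_y = 0: L_y + 19.2713 − ½·15.56·3.9 = 0 → L_y = 11.07 kN.
ΣF_x = 0: L_x + 15 = 0 → L_x = -15.00 kN.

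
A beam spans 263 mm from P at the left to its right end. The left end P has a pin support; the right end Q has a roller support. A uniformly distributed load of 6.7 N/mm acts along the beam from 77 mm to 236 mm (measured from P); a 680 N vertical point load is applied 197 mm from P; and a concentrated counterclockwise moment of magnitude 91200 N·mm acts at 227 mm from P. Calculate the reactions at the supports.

Resultant of the distributed load: 6.7 × 159 = 1065.3 N at 156.5 mm from P.
ΣM about P: Q_y·263 − (6.7·159)·156.5 − 680·197 + 91200 = 0 → Q_y = 209479.45/263 = 796.5 N.
ΣF_y = 0: P_y + 796.5 − 6.7·159 − 680 = 0 → P_y = 948.8 N.
ΣF_x = 0: no horizontal applied forces, so P_x = 0.

P_x = 0, P_y = 948.8 N, Q_y = 796.5 N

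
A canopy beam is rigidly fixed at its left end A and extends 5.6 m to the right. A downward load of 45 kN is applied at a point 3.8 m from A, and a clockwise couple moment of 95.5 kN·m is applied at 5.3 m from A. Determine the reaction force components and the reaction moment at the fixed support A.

ΣF_x = 0: A_x = 0.
ΣF_y = 0: A_y − 45 = 0 → A_y = 45.00 kN.
ΣM about A: M_A − 45·3.8 − 95.5 = 0 → M_A = 266.5 kN·m.

A_x = 0, A_y = 45.00 kN, M_A = 266.5 kN·m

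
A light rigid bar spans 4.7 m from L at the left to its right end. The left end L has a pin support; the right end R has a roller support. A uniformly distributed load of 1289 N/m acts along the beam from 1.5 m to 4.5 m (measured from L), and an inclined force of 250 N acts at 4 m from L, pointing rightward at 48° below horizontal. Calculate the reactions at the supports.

L_x = -167.3 N, L_y = 1426 N, R_y = 2626 N

Resultant of the distributed load: 1289 × 3 = 3867 N at 3 m from L.
Taking moments about L: R_y·4.7 − (1289·3)·3 − 250·sin48°·4 = 0 → R_y = 12344.1/4.7 = 2626.4 ≈ 2626 N.
ΣF_y = 0: L_y + 2626.4 − 1289·3 − 250·sin48° = 0 → L_y = 1426 N.
ΣF_x = 0: L_x + 250·cos48° = 0 → L_x = -167.3 N.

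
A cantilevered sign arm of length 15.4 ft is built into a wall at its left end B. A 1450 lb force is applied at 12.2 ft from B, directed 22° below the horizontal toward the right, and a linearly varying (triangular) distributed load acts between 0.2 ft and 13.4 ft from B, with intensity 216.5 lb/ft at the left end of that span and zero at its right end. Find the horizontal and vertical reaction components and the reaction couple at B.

B_x = -1344 lb, B_y = 1972 lb, M_B = 13200 lb·ft

Resultant of the triangular load: ½ × 216.5 × 13.2 = 1428.9 lb, acting at 4.6 ft from B (one-third of the span from the peak).
ΣF_x = 0: B_x + 1450·cos22° = 0 → B_x = -1344 lb.
ΣF_y = 0: B_y − 1450·sin22° − ½·216.5·13.2 = 0 → B_y = 1972 lb.
ΣM about B: M_B − 1450·sin22°·12.2 − (½·216.5·13.2)·4.6 = 0 → M_B = 13200 lb·ft.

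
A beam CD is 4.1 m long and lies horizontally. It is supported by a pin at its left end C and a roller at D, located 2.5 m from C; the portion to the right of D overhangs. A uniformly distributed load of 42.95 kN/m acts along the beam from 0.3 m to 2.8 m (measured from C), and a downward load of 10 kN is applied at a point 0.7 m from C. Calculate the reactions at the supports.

C_x = 0, C_y = 48.00 kN, D_y = 69.37 kN

Resultant of the distributed load: 42.95 × 2.5 = 107.375 kN at 1.55 m from C.
Taking moments about C: D_y·2.5 − (42.95·2.5)·1.55 − 10·0.7 = 0 → D_y = 173.43125/2.5 = 69.3725 ≈ 69.37 kN.
ΣF_y = 0: C_y + 69.3725 − 42.95·2.5 − 10 = 0 → C_y = 48.00 kN.
ΣF_x = 0: no horizontal applied forces, so C_x = 0.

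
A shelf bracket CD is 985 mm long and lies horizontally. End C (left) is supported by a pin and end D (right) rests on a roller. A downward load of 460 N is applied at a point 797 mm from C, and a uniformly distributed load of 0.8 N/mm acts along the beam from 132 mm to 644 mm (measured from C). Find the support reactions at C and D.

Resultant of the distributed load: 0.8 × 512 = 409.6 N at 388 mm from C.
Taking moments about C: D_y·985 − 460·797 − (0.8·512)·388 = 0 → D_y = 525544.8/985 = 533.548 ≈ 533.5 N.
ΣF_y = 0: C_y + 533.548 − 460 − 0.8·512 = 0 → C_y = 336.1 N.
ΣF_x = 0: no horizontal applied forces, so C_x = 0.

C_x = 0, C_y = 336.1 N, D_y = 533.5 N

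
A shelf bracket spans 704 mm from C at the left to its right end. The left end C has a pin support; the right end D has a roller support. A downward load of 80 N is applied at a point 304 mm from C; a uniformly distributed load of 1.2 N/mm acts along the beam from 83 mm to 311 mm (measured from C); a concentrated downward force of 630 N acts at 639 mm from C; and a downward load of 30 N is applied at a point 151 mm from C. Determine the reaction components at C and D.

C_x = 0, C_y = 324.2 N, D_y = 689.4 N

Resultant of the distributed load: 1.2 × 228 = 273.6 N at 197 mm from C.
Moments about C: D_y·704 − 80·304 − (1.2·228)·197 − 630·639 − 30·151 = 0 → D_y = 485319.2/704 = 689.374 ≈ 689.4 N.
ΣF_y = 0: C_y + 689.374 − 80 − 1.2·228 − 630 − 30 = 0 → C_y = 324.2 N.
ΣF_x = 0: no horizontal applied forces, so C_x = 0.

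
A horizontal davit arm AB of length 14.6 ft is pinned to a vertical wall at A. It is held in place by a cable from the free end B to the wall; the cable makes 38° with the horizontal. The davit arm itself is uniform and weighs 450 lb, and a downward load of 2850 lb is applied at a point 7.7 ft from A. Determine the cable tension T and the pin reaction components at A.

ΣM about A: T·sin38°·14.6 − 450·7.3 − 2850·7.7 = 0 → T = 25230/(14.6·0.615661) = 2806.87 ≈ 2807 lb.
ΣF_x = 0: A_x − T·cos38° = 0 → A_x = 2806.87 × 0.788011 = 2212 lb.
ΣF_y = 0: A_y + T·sin38° − 450 − 2850 = 0 → A_y = 3300 − 2806.87 × 0.615661 = 1572 lb.

T = 2807 lb, A_x = 2212 lb, A_y = 1572 lb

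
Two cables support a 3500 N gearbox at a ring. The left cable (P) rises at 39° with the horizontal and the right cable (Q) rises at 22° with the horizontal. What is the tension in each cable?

ΣF_x = 0: −T_P·cos39° + T_Q·cos22° = 0 → T_Q = 0.838179·T_P.
ΣF_y = 0: T_P·sin39° + T_Q·sin22° = 3500.
Substitute: T_P·(0.62932 + 0.838179·0.374607) = 3500 → T_P = 3710.35 ≈ 3710 N.
Then T_Q = 0.838179 × 3710.35 = 3110 N.

T_P = 3710 N, T_Q = 3110 N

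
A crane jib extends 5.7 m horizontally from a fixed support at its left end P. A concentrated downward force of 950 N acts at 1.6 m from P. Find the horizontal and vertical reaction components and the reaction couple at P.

ΣF_x = 0: P_x = 0.
ΣF_y = 0: P_y − 950 = 0 → P_y = 950.0 N.
ΣM about P: M_P − 950·1.6 = 0 → M_P = 1520 N·m.

P_x = 0, P_y = 950.0 N, M_P = 1520 N·m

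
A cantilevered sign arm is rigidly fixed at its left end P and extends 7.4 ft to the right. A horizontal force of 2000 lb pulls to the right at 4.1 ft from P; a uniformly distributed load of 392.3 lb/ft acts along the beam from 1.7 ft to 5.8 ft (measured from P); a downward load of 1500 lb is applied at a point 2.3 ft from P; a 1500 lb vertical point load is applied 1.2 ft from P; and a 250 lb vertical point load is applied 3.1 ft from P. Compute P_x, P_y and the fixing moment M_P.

P_x = -2000 lb, P_y = 4858 lb, M_P = 12060 lb·ft

Resultant of the distributed load: 392.3 × 4.1 = 1608.43 lb at 3.75 ft from P.
ΣF_x = 0: P_x + 2000 = 0 → P_x = -2000 lb.
ΣF_y = 0: P_y − 392.3·4.1 − 1500 − 1500 − 250 = 0 → P_y = 4858 lb.
ΣM about P: M_P − (392.3·4.1)·3.75 − 1500·2.3 − 1500·1.2 − 250·3.1 = 0 → M_P = 12060 lb·ft.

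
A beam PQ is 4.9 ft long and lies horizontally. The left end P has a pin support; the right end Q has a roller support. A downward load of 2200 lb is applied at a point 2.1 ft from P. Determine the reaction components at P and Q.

Taking moments about P: Q_y·4.9 − 2200·2.1 = 0 → Q_y = 4620/4.9 = 942.857 ≈ 942.9 lb.
ΣF_y = 0: P_y + 942.857 − 2200 = 0 → P_y = 1257 lb.
ΣF_x = 0: no horizontal applied forces, so P_x = 0.

P_x = 0, P_y = 1257 lb, Q_y = 942.9 lb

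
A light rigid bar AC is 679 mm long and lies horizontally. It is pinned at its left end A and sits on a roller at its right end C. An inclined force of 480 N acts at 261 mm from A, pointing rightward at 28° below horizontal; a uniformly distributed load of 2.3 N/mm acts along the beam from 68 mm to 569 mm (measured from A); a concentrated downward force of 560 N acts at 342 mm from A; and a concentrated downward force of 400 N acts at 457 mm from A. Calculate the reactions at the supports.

A_x = -423.8 N, A_y = 1159 N, C_y = 1178 N

Resultant of the distributed load: 2.3 × 501 = 1152.3 N at 318.5 mm from A.
Taking moments about A: C_y·679 − 480·sin28°·261 − (2.3·501)·318.5 − 560·342 − 400·457 = 0 → C_y = 800143/679 = 1178.41 ≈ 1178 N.
ΣF_y = 0: A_y + 1178.41 − 480·sin28° − 2.3·501 − 560 − 400 = 0 → A_y = 1159 N.
ΣF_x = 0: A_x + 480·cos28° = 0 → A_x = -423.8 N.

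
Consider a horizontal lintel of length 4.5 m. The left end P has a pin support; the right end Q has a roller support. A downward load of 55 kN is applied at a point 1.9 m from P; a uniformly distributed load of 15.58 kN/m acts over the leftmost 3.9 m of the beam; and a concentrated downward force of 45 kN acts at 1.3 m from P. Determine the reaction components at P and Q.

P_x = 0, P_y = 98.21 kN, Q_y = 62.55 kN

Resultant of the distributed load: 15.58 × 3.9 = 60.762 kN at 1.95 m from P.
Moments about P: Q_y·4.5 − 55·1.9 − (15.58·3.9)·1.95 − 45·1.3 = 0 → Q_y = 281.4859/4.5 = 62.5524 ≈ 62.55 kN.
ΣF_y = 0: P_y + 62.5524 − 55 − 15.58·3.9 − 45 = 0 → P_y = 98.21 kN.
ΣF_x = 0: no horizontal applied forces, so P_x = 0.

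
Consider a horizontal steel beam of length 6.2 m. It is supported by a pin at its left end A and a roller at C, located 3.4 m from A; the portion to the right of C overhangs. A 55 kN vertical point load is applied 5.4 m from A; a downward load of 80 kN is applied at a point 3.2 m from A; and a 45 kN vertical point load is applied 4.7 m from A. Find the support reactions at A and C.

ΣM about A: C_y·3.4 − 55·5.4 − 80·3.2 − 45·4.7 = 0 → C_y = 764.5/3.4 = 224.853 ≈ 224.9 kN.
ΣF_y = 0: A_y + 224.853 − 55 − 80 − 45 = 0 → A_y = -44.85 kN.
ΣF_x = 0: no horizontal applied forces, so A_x = 0.

A_x = 0, A_y = -44.85 kN, C_y = 224.9 kN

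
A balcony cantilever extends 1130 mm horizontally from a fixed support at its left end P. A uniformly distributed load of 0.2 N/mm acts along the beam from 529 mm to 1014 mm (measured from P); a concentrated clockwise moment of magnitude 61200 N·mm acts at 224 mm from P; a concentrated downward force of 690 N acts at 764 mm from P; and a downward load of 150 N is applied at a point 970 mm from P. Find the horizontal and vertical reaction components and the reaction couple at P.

Resultant of the distributed load: 0.2 × 485 = 97 N at 771.5 mm from P.
ΣF_x = 0: P_x = 0.
ΣF_y = 0: P_y − 0.2·485 − 690 − 150 = 0 → P_y = 937.0 N.
ΣM about P: M_P − (0.2·485)·771.5 − 61200 − 690·764 − 150·970 = 0 → M_P = 808700 N·mm.

P_x = 0, P_y = 937.0 N, M_P = 808700 N·mm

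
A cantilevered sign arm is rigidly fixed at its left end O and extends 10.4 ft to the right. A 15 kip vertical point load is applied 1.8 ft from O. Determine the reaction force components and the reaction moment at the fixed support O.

O_x = 0, O_y = 15.00 kip, M_O = 27.00 kip·ft

ΣF_x = 0: O_x = 0.
ΣF_y = 0: O_y − 15 = 0 → O_y = 15.00 kip.
ΣM about O: M_O − 15·1.8 = 0 → M_O = 27.00 kip·ft.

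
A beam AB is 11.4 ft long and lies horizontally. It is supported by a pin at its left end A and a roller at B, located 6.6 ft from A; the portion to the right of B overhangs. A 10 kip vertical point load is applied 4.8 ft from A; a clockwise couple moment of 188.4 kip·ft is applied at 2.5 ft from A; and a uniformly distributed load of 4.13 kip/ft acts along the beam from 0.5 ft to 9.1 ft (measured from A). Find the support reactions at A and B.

Resultant of the distributed load: 4.13 × 8.6 = 35.518 kip at 4.8 ft from A.
ΣM about A: B_y·6.6 − 10·4.8 − 188.4 − (4.13·8.6)·4.8 = 0 → B_y = 406.8864/6.6 = 61.6495 ≈ 61.65 kip.
ΣF_y = 0: A_y + 61.6495 − 10 − 4.13·8.6 = 0 → A_y = -16.13 kip.
ΣF_x = 0: no horizontal applied forces, so A_x = 0.

A_x = 0, A_y = -16.13 kip, B_y = 61.65 kip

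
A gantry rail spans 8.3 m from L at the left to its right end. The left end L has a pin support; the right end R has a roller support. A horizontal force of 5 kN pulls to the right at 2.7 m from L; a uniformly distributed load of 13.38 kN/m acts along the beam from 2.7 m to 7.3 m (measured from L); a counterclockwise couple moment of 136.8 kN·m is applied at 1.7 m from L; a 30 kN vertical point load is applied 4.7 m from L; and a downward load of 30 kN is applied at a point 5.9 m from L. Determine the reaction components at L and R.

L_x = -5.000 kN, L_y = 62.64 kN, R_y = 58.91 kN

Resultant of the distributed load: 13.38 × 4.6 = 61.548 kN at 5 m from L.
Taking moments about L: R_y·8.3 − (13.38·4.6)·5 + 136.8 − 30·4.7 − 30·5.9 = 0 → R_y = 488.94/8.3 = 58.9084 ≈ 58.91 kN.
ΣF_y = 0: L_y + 58.9084 − 13.38·4.6 − 30 − 30 = 0 → L_y = 62.64 kN.
ΣF_x = 0: L_x + 5 = 0 → L_x = -5.000 kN.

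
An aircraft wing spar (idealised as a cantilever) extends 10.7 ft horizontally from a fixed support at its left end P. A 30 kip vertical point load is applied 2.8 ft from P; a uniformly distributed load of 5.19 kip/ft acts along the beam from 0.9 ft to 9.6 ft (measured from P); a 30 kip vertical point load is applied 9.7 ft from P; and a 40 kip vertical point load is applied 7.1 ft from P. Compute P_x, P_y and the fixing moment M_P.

P_x = 0, P_y = 145.2 kip, M_P = 896.1 kip·ft

Resultant of the distributed load: 5.19 × 8.7 = 45.153 kip at 5.25 ft from P.
ΣF_x = 0: P_x = 0.
ΣF_y = 0: P_y − 30 − 5.19·8.7 − 30 − 40 = 0 → P_y = 145.2 kip.
ΣM about P: M_P − 30·2.8 − (5.19·8.7)·5.25 − 30·9.7 − 40·7.1 = 0 → M_P = 896.1 kip·ft.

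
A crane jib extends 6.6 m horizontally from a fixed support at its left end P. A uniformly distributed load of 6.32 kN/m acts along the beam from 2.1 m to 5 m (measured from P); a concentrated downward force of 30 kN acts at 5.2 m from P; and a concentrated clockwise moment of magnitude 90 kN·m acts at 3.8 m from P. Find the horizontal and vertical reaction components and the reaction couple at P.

Resultant of the distributed load: 6.32 × 2.9 = 18.328 kN at 3.55 m from P.
ΣF_x = 0: P_x = 0.
ΣF_y = 0: P_y − 6.32·2.9 − 30 = 0 → P_y = 48.33 kN.
ΣM about P: M_P − (6.32·2.9)·3.55 − 30·5.2 − 90 = 0 → M_P = 311.1 kN·m.

P_x = 0, P_y = 48.33 kN, M_P = 311.1 kN·m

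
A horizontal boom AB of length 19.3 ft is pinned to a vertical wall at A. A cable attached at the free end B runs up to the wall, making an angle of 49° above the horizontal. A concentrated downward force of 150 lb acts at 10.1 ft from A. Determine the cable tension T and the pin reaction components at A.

ΣM about A: T·sin49°·19.3 − 150·10.1 = 0 → T = 1515/(19.3·0.75471) = 104.01 ≈ 104.0 lb.
ΣF_x = 0: A_x − T·cos49° = 0 → A_x = 104.01 × 0.656059 = 68.24 lb.
ΣF_y = 0: A_y + T·sin49° − 150 = 0 → A_y = 150 − 104.01 × 0.75471 = 71.50 lb.

T = 104.0 lb, A_x = 68.24 lb, A_y = 71.50 lb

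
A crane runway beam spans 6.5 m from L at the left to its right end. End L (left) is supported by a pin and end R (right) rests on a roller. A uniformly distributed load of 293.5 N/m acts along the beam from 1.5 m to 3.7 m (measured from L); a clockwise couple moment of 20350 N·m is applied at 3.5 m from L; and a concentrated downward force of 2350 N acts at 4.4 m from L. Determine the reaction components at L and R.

L_x = 0, L_y = -1984 N, R_y = 4980 N

Resultant of the distributed load: 293.5 × 2.2 = 645.7 N at 2.6 m from L.
ΣM about L: R_y·6.5 − (293.5·2.2)·2.6 − 20350 − 2350·4.4 = 0 → R_y = 32368.82/6.5 = 4979.82 ≈ 4980 N.
ΣF_y = 0: L_y + 4979.82 − 293.5·2.2 − 2350 = 0 → L_y = -1984 N.
ΣF_x = 0: no horizontal applied forces, so L_x = 0.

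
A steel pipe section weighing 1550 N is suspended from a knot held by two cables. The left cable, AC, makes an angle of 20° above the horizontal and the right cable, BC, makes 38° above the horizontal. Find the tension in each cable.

ΣF_x = 0: −T_AC·cos20° + T_BC·cos38° = 0 → T_BC = 1.19249·T_AC.
ΣF_y = 0: T_AC·sin20° + T_BC·sin38° = 1550.
Substitute: T_AC·(0.34202 + 1.19249·0.615661) = 1550 → T_AC = 1440.27 ≈ 1440 N.
Then T_BC = 1.19249 × 1440.27 = 1718 N.

T_AC = 1440 N, T_BC = 1718 N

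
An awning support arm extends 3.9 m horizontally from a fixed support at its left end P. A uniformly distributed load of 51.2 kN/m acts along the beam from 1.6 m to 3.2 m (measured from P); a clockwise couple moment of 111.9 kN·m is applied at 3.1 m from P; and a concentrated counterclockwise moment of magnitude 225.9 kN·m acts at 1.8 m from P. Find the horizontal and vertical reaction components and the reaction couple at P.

P_x = 0, P_y = 81.92 kN, M_P = 82.61 kN·m

Resultant of the distributed load: 51.2 × 1.6 = 81.92 kN at 2.4 m from P.
ΣF_x = 0: P_x = 0.
ΣF_y = 0: P_y − 51.2·1.6 = 0 → P_y = 81.92 kN.
ΣM about P: M_P − (51.2·1.6)·2.4 − 111.9 + 225.9 = 0 → M_P = 82.61 kN·m.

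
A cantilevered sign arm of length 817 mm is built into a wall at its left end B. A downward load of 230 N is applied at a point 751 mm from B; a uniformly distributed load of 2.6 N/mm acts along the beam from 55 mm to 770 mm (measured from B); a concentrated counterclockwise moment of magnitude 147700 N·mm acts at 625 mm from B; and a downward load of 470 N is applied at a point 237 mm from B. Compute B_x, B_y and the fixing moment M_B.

B_x = 0, B_y = 2559 N, M_B = 903300 N·mm

Resultant of the distributed load: 2.6 × 715 = 1859 N at 412.5 mm from B.
ΣF_x = 0: B_x = 0.
ΣF_y = 0: B_y − 230 − 2.6·715 − 470 = 0 → B_y = 2559 N.
ΣM about B: M_B − 230·751 − (2.6·715)·412.5 + 147700 − 470·237 = 0 → M_B = 903300 N·mm.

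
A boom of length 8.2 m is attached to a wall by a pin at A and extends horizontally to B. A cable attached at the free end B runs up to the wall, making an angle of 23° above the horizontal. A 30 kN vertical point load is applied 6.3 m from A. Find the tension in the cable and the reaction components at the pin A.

T = 58.99 kN, A_x = 54.30 kN, A_y = 6.951 kN

ΣM about A: T·sin23°·8.2 − 30·6.3 = 0 → T = 189/(8.2·0.390731) = 58.9889 ≈ 58.99 kN.
ΣF_x = 0: A_x − T·cos23° = 0 → A_x = 58.9889 × 0.920505 = 54.30 kN.
ΣF_y = 0: A_y + T·sin23° − 30 = 0 → A_y = 30 − 58.9889 × 0.390731 = 6.951 kN.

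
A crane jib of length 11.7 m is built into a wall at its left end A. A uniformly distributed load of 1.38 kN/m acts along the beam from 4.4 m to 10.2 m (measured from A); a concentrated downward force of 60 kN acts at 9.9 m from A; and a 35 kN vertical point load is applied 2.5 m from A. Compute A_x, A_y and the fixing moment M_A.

A_x = 0, A_y = 103.0 kN, M_A = 739.9 kN·m

Resultant of the distributed load: 1.38 × 5.8 = 8.004 kN at 7.3 m from A.
ΣF_x = 0: A_x = 0.
ΣF_y = 0: A_y − 1.38·5.8 − 60 − 35 = 0 → A_y = 103.0 kN.
ΣM about A: M_A − (1.38·5.8)·7.3 − 60·9.9 − 35·2.5 = 0 → M_A = 739.9 kN·m.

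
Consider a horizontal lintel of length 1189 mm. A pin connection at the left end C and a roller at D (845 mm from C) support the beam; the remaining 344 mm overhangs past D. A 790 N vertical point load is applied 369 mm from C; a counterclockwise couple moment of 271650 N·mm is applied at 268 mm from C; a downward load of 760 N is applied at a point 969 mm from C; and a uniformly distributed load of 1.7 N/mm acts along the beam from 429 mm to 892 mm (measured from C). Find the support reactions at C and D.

C_x = 0, C_y = 826.8 N, D_y = 1510 N

Resultant of the distributed load: 1.7 × 463 = 787.1 N at 660.5 mm from C.
Taking moments about C: D_y·845 − 790·369 + 271650 − 760·969 − (1.7·463)·660.5 = 0 → D_y = 1276179.55/845 = 1510.27 ≈ 1510 N.
ΣF_y = 0: C_y + 1510.27 − 790 − 760 − 1.7·463 = 0 → C_y = 826.8 N.
ΣF_x = 0: no horizontal applied forces, so C_x = 0.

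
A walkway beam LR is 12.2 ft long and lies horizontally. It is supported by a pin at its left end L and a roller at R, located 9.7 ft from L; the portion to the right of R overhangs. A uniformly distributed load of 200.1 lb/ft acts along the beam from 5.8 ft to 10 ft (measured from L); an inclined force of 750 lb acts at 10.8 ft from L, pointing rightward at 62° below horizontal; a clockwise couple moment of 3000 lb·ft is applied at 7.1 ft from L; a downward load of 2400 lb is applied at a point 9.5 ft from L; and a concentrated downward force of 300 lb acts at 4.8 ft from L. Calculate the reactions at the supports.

Resultant of the distributed load: 200.1 × 4.2 = 840.42 lb at 7.9 ft from L.
Taking moments about L: R_y·9.7 − (200.1·4.2)·7.9 − 750·sin62°·10.8 − 3000 − 2400·9.5 − 300·4.8 = 0 → R_y = 41031.2/9.7 = 4230.02 ≈ 4230 lb.
ΣF_y = 0: L_y + 4230.02 − 200.1·4.2 − 750·sin62° − 2400 − 300 = 0 → L_y = -27.39 lb.
ΣF_x = 0: L_x + 750·cos62° = 0 → L_x = -352.1 lb.

L_x = -352.1 lb, L_y = -27.39 lb, R_y = 4230 lb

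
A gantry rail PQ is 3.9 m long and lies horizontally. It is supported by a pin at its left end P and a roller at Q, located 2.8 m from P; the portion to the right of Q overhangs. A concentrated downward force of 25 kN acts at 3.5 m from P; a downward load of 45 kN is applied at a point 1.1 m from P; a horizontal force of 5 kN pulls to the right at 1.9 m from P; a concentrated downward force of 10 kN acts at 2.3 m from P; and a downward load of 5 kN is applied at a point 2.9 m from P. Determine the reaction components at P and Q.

P_x = -5.000 kN, P_y = 22.68 kN, Q_y = 62.32 kN

ΣM about P: Q_y·2.8 − 25·3.5 − 45·1.1 − 10·2.3 − 5·2.9 = 0 → Q_y = 174.5/2.8 = 62.3214 ≈ 62.32 kN.
ΣF_y = 0: P_y + 62.3214 − 25 − 45 − 10 − 5 = 0 → P_y = 22.68 kN.
ΣF_x = 0: P_x + 5 = 0 → P_x = -5.000 kN.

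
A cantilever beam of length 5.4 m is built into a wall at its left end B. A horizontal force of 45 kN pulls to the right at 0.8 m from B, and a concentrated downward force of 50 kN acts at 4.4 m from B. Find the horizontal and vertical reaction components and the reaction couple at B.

ΣF_x = 0: B_x + 45 = 0 → B_x = -45.00 kN.
ΣF_y = 0: B_y − 50 = 0 → B_y = 50.00 kN.
ΣM about B: M_B − 50·4.4 = 0 → M_B = 220.0 kN·m.

B_x = -45.00 kN, B_y = 50.00 kN, M_B = 220.0 kN·m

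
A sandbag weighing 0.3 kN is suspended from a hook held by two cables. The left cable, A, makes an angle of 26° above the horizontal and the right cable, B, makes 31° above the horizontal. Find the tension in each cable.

ΣF_x = 0: −T_A·cos26° + T_B·cos31° = 0 → T_B = 1.04856·T_A.
ΣF_y = 0: T_A·sin26° + T_B·sin31° = 0.3.
Substitute: T_A·(0.438371 + 1.04856·0.515038) = 0.3 → T_A = 0.306617 ≈ 0.3066 kN.
Then T_B = 1.04856 × 0.306617 = 0.3215 kN.

T_A = 0.3066 kN, T_B = 0.3215 kN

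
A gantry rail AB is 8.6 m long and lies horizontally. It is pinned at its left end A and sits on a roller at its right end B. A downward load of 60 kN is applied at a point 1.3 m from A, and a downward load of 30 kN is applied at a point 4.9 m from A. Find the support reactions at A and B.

Moments about A: B_y·8.6 − 60·1.3 − 30·4.9 = 0 → B_y = 225/8.6 = 26.1628 ≈ 26.16 kN.
ΣF_y = 0: A_y + 26.1628 − 60 − 30 = 0 → A_y = 63.84 kN.
ΣF_x = 0: no horizontal applied forces, so A_x = 0.

A_x = 0, A_y = 63.84 kN, B_y = 26.16 kN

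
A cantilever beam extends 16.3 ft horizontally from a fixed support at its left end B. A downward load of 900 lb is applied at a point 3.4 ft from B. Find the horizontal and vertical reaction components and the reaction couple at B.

ΣF_x = 0: B_x = 0.
ΣF_y = 0: B_y − 900 = 0 → B_y = 900.0 lb.
ΣM about B: M_B − 900·3.4 = 0 → M_B = 3060 lb·ft.

B_x = 0, B_y = 900.0 lb, M_B = 3060 lb·ft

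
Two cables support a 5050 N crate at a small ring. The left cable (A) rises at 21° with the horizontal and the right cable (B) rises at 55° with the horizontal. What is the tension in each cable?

ΣF_x = 0: −T_A·cos21° + T_B·cos55° = 0 → T_B = 1.62765·T_A.
ΣF_y = 0: T_A·sin21° + T_B·sin55° = 5050.
Substitute: T_A·(0.358368 + 1.62765·0.819152) = 5050 → T_A = 2985.23 ≈ 2985 N.
Then T_B = 1.62765 × 2985.23 = 4859 N.

T_A = 2985 N, T_B = 4859 N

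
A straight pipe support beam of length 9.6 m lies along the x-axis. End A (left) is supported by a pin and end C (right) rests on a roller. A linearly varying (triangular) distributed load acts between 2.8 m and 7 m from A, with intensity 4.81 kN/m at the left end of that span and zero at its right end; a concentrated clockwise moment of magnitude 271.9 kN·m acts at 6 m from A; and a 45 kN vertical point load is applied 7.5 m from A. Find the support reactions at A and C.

Resultant of the triangular load: ½ × 4.81 × 4.2 = 10.101 kN, acting at 4.2 m from A (one-third of the span from the peak).
ΣM about A: C_y·9.6 − (½·4.81·4.2)·4.2 − 271.9 − 45·7.5 = 0 → C_y = 651.8242/9.6 = 67.8984 ≈ 67.90 kN.
ΣF_y = 0: A_y + 67.8984 − ½·4.81·4.2 − 45 = 0 → A_y = -12.80 kN.
ΣF_x = 0: no horizontal applied forces, so A_x = 0.

A_x = 0, A_y = -12.80 kN, C_y = 67.90 kN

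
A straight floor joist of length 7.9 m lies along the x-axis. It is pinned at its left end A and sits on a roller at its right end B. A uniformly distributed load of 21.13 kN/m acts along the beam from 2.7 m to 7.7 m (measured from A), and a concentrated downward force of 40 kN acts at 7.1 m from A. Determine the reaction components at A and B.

Resultant of the distributed load: 21.13 × 5 = 105.65 kN at 5.2 m from A.
Taking moments about A: B_y·7.9 − (21.13·5)·5.2 − 40·7.1 = 0 → B_y = 833.38/7.9 = 105.491 ≈ 105.5 kN.
ΣF_y = 0: A_y + 105.491 − 21.13·5 − 40 = 0 → A_y = 40.16 kN.
ΣF_x = 0: no horizontal applied forces, so A_x = 0.

A_x = 0, A_y = 40.16 kN, B_y = 105.5 kN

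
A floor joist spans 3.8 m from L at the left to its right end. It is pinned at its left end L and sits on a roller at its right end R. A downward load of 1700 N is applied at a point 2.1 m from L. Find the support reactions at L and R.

L_x = 0, L_y = 760.5 N, R_y = 939.5 N

Taking moments about L: R_y·3.8 − 1700·2.1 = 0 → R_y = 3570/3.8 = 939.474 ≈ 939.5 N.
ΣF_y = 0: L_y + 939.474 − 1700 = 0 → L_y = 760.5 N.
ΣF_x = 0: no horizontal applied forces, so L_x = 0.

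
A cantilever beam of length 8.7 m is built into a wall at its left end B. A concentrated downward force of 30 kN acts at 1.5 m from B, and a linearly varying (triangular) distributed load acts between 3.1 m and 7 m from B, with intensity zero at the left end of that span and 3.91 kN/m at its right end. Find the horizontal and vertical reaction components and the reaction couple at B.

B_x = 0, B_y = 37.62 kN, M_B = 88.46 kN·m

Resultant of the triangular load: ½ × 3.91 × 3.9 = 7.6245 kN, acting at 5.7 m from B (one-third of the span from the peak).
ΣF_x = 0: B_x = 0.
ΣF_y = 0: B_y − 30 − ½·3.91·3.9 = 0 → B_y = 37.62 kN.
ΣM about B: M_B − 30·1.5 − (½·3.91·3.9)·5.7 = 0 → M_B = 88.46 kN·m.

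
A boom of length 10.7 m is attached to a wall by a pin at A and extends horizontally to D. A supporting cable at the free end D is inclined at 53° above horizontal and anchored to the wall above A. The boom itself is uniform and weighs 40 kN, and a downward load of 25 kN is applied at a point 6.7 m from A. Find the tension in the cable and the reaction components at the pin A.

T = 44.64 kN, A_x = 26.87 kN, A_y = 29.35 kN

ΣM about A: T·sin53°·10.7 − 40·5.35 − 25·6.7 = 0 → T = 381.5/(10.7·0.798636) = 44.6439 ≈ 44.64 kN.
ΣF_x = 0: A_x − T·cos53° = 0 → A_x = 44.6439 × 0.601815 = 26.87 kN.
ΣF_y = 0: A_y + T·sin53° − 40 − 25 = 0 → A_y = 65 − 44.6439 × 0.798636 = 29.35 kN.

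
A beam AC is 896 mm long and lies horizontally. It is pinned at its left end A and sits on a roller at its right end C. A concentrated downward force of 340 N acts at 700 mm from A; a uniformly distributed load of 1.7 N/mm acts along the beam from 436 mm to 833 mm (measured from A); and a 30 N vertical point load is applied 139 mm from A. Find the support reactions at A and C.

Resultant of the distributed load: 1.7 × 397 = 674.9 N at 634.5 mm from A.
Taking moments about A: C_y·896 − 340·700 − (1.7·397)·634.5 − 30·139 = 0 → C_y = 670394.05/896 = 748.208 ≈ 748.2 N.
ΣF_y = 0: A_y + 748.208 − 340 − 1.7·397 − 30 = 0 → A_y = 296.7 N.
ΣF_x = 0: no horizontal applied forces, so A_x = 0.

A_x = 0, A_y = 296.7 N, C_y = 748.2 N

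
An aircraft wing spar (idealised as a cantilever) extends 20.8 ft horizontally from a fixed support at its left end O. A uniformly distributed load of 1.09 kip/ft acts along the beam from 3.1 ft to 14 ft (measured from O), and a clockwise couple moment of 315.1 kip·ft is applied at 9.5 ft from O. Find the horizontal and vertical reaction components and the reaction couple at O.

O_x = 0, O_y = 11.88 kip, M_O = 416.7 kip·ft

Resultant of the distributed load: 1.09 × 10.9 = 11.881 kip at 8.55 ft from O.
ΣF_x = 0: O_x = 0.
ΣF_y = 0: O_y − 1.09·10.9 = 0 → O_y = 11.88 kip.
ΣM about O: M_O − (1.09·10.9)·8.55 − 315.1 = 0 → M_O = 416.7 kip·ft.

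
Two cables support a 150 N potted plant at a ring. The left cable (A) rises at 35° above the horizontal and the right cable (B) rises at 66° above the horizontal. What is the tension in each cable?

ΣF_x = 0: −T_A·cos35° + T_B·cos66° = 0 → T_B = 2.01396·T_A.
ΣF_y = 0: T_A·sin35° + T_B·sin66° = 150.
Substitute: T_A·(0.573576 + 2.01396·0.913545) = 150 → T_A = 62.1525 ≈ 62.15 N.
Then T_B = 2.01396 × 62.1525 = 125.2 N.

T_A = 62.15 N, T_B = 125.2 N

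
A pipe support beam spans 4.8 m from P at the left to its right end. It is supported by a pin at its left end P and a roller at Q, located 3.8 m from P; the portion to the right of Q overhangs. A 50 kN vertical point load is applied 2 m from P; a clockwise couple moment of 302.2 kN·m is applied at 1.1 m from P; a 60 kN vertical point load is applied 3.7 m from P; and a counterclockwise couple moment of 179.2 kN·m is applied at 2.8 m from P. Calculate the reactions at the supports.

ΣM about P: Q_y·3.8 − 50·2 − 302.2 − 60·3.7 + 179.2 = 0 → Q_y = 445/3.8 = 117.105 ≈ 117.1 kN.
ΣF_y = 0: P_y + 117.105 − 50 − 60 = 0 → P_y = -7.105 kN.
ΣF_x = 0: no horizontal applied forces, so P_x = 0.

P_x = 0, P_y = -7.105 kN, Q_y = 117.1 kN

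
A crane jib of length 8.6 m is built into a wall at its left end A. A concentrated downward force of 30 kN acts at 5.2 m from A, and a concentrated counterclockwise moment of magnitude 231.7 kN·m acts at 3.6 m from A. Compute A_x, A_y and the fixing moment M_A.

A_x = 0, A_y = 30.00 kN, M_A = -75.70 kN·m

ΣF_x = 0: A_x = 0.
ΣF_y = 0: A_y − 30 = 0 → A_y = 30.00 kN.
ΣM about A: M_A − 30·5.2 + 231.7 = 0 → M_A = -75.70 kN·m.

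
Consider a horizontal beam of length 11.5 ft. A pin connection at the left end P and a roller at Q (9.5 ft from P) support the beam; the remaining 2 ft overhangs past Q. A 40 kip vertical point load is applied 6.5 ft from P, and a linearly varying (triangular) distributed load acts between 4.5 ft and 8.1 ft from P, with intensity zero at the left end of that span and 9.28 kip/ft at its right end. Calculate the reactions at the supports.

Resultant of the triangular load: ½ × 9.28 × 3.6 = 16.704 kip, acting at 6.9 ft from P (one-third of the span from the peak).
Moments about P: Q_y·9.5 − 40·6.5 − (½·9.28·3.6)·6.9 = 0 → Q_y = 375.2576/9.5 = 39.5008 ≈ 39.50 kip.
ΣF_y = 0: P_y + 39.5008 − 40 − ½·9.28·3.6 = 0 → P_y = 17.20 kip.
ΣF_x = 0: no horizontal applied forces, so P_x = 0.

P_x = 0, P_y = 17.20 kip, Q_y = 39.50 kip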